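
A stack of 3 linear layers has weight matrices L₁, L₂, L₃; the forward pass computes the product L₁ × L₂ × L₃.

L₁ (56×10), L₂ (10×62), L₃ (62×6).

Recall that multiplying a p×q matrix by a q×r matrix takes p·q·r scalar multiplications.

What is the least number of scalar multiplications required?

Order (L₁ × (L₂ × L₃)): (L₂ × L₃): 10×62 by 62×6 → 10×6, cost 10·62·6 = 3720; (L₁ × (L₂ × L₃)): 56×10 by 10×6 → 56×6, cost 56·10·6 = 3360; cumulative 7080. Total 7080.
Order ((L₁ × L₂) × L₃): (L₁ × L₂): 56×10 by 10×62 → 56×62, cost 56·10·62 = 34720; ((L₁ × L₂) × L₃): 56×62 by 62×6 → 56×6, cost 56·62·6 = 20832; cumulative 55552. Total 55552.
Minimum: 7080.

7080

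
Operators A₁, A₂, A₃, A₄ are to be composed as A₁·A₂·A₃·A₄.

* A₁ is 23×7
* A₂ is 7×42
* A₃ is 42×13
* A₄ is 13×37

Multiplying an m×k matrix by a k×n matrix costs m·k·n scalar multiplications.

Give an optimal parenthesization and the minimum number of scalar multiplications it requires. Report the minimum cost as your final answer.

Adjacent pairs: A₁A₂ = 23·7·42 = 6762; A₂A₃ = 7·42·13 = 3822; A₃A₄ = 42·13·37 = 20202.
Length 3: A₁..A₃: k=1: 0+3822+23·7·13=5915; k=2: 6762+0+23·42·13=19320 → min 5915 | A₂..A₄: k=2: 0+20202+7·42·37=31080; k=3: 3822+0+7·13·37=7189 → min 7189.
Length 4: A₁..A₄: k=1: 0+7189+23·7·37=13146; k=2: 6762+20202+23·42·37=62706; k=3: 5915+0+23·13·37=16978 → min 13146.
Optimal parenthesization: (A₁·((A₂·A₃)·A₄)) with cost 13146.

13146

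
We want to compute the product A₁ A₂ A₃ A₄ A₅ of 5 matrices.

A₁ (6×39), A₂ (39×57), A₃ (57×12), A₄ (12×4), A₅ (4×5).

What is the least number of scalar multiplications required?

12684

Adjacent pairs: A₁A₂ = 6·39·57 = 13338; A₂A₃ = 39·57·12 = 26676; A₃A₄ = 57·12·4 = 2736; A₄A₅ = 12·4·5 = 240.
Length 3: A₁..A₃: k=1: 0+26676+6·39·12=29484; k=2: 13338+0+6·57·12=17442 → min 17442 | A₂..A₄: k=2: 0+2736+39·57·4=11628; k=3: 26676+0+39·12·4=28548 → min 11628 | A₃..A₅: k=3: 0+240+57·12·5=3660; k=4: 2736+0+57·4·5=3876 → min 3660.
Length 4: A₁..A₄: k=1: 0+11628+6·39·4=12564; k=2: 13338+2736+6·57·4=17442; k=3: 17442+0+6·12·4=17730 → min 12564 | A₂..A₅: k=2: 0+3660+39·57·5=14775; k=3: 26676+240+39·12·5=29256; k=4: 11628+0+39·4·5=12408 → min 12408.
Length 5: A₁..A₅: k=1: 0+12408+6·39·5=13578; k=2: 13338+3660+6·57·5=18708; k=3: 17442+240+6·12·5=18042; k=4: 12564+0+6·4·5=12684 → min 12684.
Optimal order: ((A₁ (A₂ (A₃ A₄))) A₅) with cost 12684.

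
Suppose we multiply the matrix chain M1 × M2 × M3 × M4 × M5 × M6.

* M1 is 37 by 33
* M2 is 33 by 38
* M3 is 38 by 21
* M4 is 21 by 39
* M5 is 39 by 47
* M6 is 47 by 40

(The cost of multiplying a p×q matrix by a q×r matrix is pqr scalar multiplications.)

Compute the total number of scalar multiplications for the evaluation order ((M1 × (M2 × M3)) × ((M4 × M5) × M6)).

(M2 × M3): 33×38 by 38×21 → 33×21, cost 33·38·21 = 26334
(M1 × (M2 × M3)): 37×33 by 33×21 → 37×21, cost 37·33·21 = 25641; cumulative 51975
(M4 × M5): 21×39 by 39×47 → 21×47, cost 21·39·47 = 38493
((M4 × M5) × M6): 21×47 by 47×40 → 21×40, cost 21·47·40 = 39480; cumulative 77973
((M1 × (M2 × M3)) × ((M4 × M5) × M6)): 37×21 by 21×40 → 37×40, cost 37·21·40 = 31080; cumulative 161028
Total: 161028 scalar multiplications.

161028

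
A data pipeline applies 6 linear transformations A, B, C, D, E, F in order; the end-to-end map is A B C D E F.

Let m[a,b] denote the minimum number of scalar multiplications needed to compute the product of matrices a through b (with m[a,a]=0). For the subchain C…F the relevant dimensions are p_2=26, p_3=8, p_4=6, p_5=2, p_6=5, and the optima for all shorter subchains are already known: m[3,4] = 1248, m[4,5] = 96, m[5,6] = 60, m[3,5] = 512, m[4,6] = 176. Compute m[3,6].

m[3,6] = min over k∈[3,5] of m[3,k]+m[k+1,6]+p_{2}·p_k·p_{6}.
k=3: 0 + 176 + 26·8·5 = 1216; k=4: 1248 + 60 + 26·6·5 = 2088; k=5: 512 + 0 + 26·2·5 = 772.
Minimum: 772 at k=5.

772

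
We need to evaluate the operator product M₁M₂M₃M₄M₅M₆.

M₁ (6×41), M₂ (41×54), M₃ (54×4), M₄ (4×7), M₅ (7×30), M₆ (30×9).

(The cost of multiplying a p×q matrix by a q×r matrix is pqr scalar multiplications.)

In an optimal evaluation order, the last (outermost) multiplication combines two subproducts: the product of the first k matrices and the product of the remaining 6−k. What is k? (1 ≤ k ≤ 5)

3

Adjacent pairs: M₁M₂ = 6·41·54 = 13284; M₂M₃ = 41·54·4 = 8856; M₃M₄ = 54·4·7 = 1512; M₄M₅ = 4·7·30 = 840; M₅M₆ = 7·30·9 = 1890.
Length 3: M₁..M₃: k=1: 0+8856+6·41·4=9840; k=2: 13284+0+6·54·4=14580 → min 9840 | M₂..M₄: k=2: 0+1512+41·54·7=17010; k=3: 8856+0+41·4·7=10004 → min 10004 | M₃..M₅: k=3: 0+840+54·4·30=7320; k=4: 1512+0+54·7·30=12852 → min 7320 | M₄..M₆: k=4: 0+1890+4·7·9=2142; k=5: 840+0+4·30·9=1920 → min 1920.
Length 4: M₁..M₄: k=1: 0+10004+6·41·7=11726; k=2: 13284+1512+6·54·7=17064; k=3: 9840+0+6·4·7=10008 → min 10008 | M₂..M₅: k=2: 0+7320+41·54·30=73740; k=3: 8856+840+41·4·30=14616; k=4: 10004+0+41·7·30=18614 → min 14616 | M₃..M₆: k=3: 0+1920+54·4·9=3864; k=4: 1512+1890+54·7·9=6804; k=5: 7320+0+54·30·9=21900 → min 3864.
Length 5: M₁..M₅: k=1: 0+14616+6·41·30=21996; k=2: 13284+7320+6·54·30=30324; k=3: 9840+840+6·4·30=11400; k=4: 10008+0+6·7·30=11268 → min 11268 | M₂..M₆: k=2: 0+3864+41·54·9=23790; k=3: 8856+1920+41·4·9=12252; k=4: 10004+1890+41·7·9=14477; k=5: 14616+0+41·30·9=25686 → min 12252.
Top-level splits: k=1: (M₁..M₁)·(M₂..M₆) → 0+12252+6·41·9 = 14466; k=2: (M₁..M₂)·(M₃..M₆) → 13284+3864+6·54·9 = 20064; k=3: (M₁..M₃)·(M₄..M₆) → 9840+1920+6·4·9 = 11976; k=4: (M₁..M₄)·(M₅..M₆) → 10008+1890+6·7·9 = 12276; k=5: (M₁..M₅)·(M₆..M₆) → 11268+0+6·30·9 = 12888.
Best split is after M₃, i.e. k = 3.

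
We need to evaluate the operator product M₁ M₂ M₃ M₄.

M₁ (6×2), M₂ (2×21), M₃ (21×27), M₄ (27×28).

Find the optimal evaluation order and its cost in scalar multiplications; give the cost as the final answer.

Adjacent pairs: M₁M₂ = 6·2·21 = 252; M₂M₃ = 2·21·27 = 1134; M₃M₄ = 21·27·28 = 15876.
Length 3: M₁..M₃: k=1: 0+1134+6·2·27=1458; k=2: 252+0+6·21·27=3654 → min 1458 | M₂..M₄: k=2: 0+15876+2·21·28=17052; k=3: 1134+0+2·27·28=2646 → min 2646.
Length 4: M₁..M₄: k=1: 0+2646+6·2·28=2982; k=2: 252+15876+6·21·28=19656; k=3: 1458+0+6·27·28=5994 → min 2982.
Optimal parenthesization: (M₁ ((M₂ M₃) M₄)) with cost 2982.

2982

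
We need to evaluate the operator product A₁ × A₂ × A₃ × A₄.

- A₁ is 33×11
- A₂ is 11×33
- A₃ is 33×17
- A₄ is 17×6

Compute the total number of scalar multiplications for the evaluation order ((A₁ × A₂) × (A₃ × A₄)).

(A₁ × A₂): 33×11 by 11×33 → 33×33, cost 33·11·33 = 11979
(A₃ × A₄): 33×17 by 17×6 → 33×6, cost 33·17·6 = 3366
((A₁ × A₂) × (A₃ × A₄)): 33×33 by 33×6 → 33×6, cost 33·33·6 = 6534; cumulative 21879
Total: 21879 scalar multiplications.

21879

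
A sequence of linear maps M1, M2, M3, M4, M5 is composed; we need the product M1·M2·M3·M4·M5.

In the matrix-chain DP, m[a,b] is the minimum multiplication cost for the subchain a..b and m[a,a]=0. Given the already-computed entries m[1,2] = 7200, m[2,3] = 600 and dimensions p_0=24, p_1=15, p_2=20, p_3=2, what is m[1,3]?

m[1,3] = min over k∈[1,2] of m[1,k]+m[k+1,3]+p_{0}·p_k·p_{3}.
k=1: 0 + 600 + 24·15·2 = 1320; k=2: 7200 + 0 + 24·20·2 = 8160.
Minimum: 1320 at k=1.

1320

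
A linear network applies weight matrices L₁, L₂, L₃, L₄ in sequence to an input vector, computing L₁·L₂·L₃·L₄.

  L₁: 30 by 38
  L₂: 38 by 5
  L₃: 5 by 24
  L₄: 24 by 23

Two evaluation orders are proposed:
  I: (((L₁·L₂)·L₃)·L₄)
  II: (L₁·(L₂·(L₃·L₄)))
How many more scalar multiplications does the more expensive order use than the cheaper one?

7490

Order I = (((L₁·L₂)·L₃)·L₄): (L₁·L₂): 30×38 by 38×5 → 30×5, cost 30·38·5 = 5700; ((L₁·L₂)·L₃): 30×5 by 5×24 → 30×24, cost 30·5·24 = 3600; cumulative 9300; (((L₁·L₂)·L₃)·L₄): 30×24 by 24×23 → 30×23, cost 30·24·23 = 16560; cumulative 25860. Total 25860.
Order II = (L₁·(L₂·(L₃·L₄))): (L₃·L₄): 5×24 by 24×23 → 5×23, cost 5·24·23 = 2760; (L₂·(L₃·L₄)): 38×5 by 5×23 → 38×23, cost 38·5·23 = 4370; cumulative 7130; (L₁·(L₂·(L₃·L₄))): 30×38 by 38×23 → 30×23, cost 30·38·23 = 26220; cumulative 33350. Total 33350.
Difference: |25860 − 33350| = 7490.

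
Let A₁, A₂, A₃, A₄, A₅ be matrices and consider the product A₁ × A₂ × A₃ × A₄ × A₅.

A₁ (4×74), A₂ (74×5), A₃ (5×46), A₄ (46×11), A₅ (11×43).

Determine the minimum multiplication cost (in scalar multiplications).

6122

Adjacent pairs: A₁A₂ = 4·74·5 = 1480; A₂A₃ = 74·5·46 = 17020; A₃A₄ = 5·46·11 = 2530; A₄A₅ = 46·11·43 = 21758.
Length 3: A₁..A₃: k=1: 0+17020+4·74·46=30636; k=2: 1480+0+4·5·46=2400 → min 2400 | A₂..A₄: k=2: 0+2530+74·5·11=6600; k=3: 17020+0+74·46·11=54464 → min 6600 | A₃..A₅: k=3: 0+21758+5·46·43=31648; k=4: 2530+0+5·11·43=4895 → min 4895.
Length 4: A₁..A₄: k=1: 0+6600+4·74·11=9856; k=2: 1480+2530+4·5·11=4230; k=3: 2400+0+4·46·11=4424 → min 4230 | A₂..A₅: k=2: 0+4895+74·5·43=20805; k=3: 17020+21758+74·46·43=185150; k=4: 6600+0+74·11·43=41602 → min 20805.
Length 5: A₁..A₅: k=1: 0+20805+4·74·43=33533; k=2: 1480+4895+4·5·43=7235; k=3: 2400+21758+4·46·43=32070; k=4: 4230+0+4·11·43=6122 → min 6122.
Optimal order: (((A₁ × A₂) × (A₃ × A₄)) × A₅) with cost 6122.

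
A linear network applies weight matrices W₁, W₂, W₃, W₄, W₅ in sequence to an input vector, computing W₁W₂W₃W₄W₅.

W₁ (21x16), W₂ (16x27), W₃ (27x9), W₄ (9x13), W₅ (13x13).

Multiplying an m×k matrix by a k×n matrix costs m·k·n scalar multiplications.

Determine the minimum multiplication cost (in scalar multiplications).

10890

Adjacent pairs: W₁W₂ = 21·16·27 = 9072; W₂W₃ = 16·27·9 = 3888; W₃W₄ = 27·9·13 = 3159; W₄W₅ = 9·13·13 = 1521.
Length 3: W₁..W₃: k=1: 0+3888+21·16·9=6912; k=2: 9072+0+21·27·9=14175 → min 6912 | W₂..W₄: k=2: 0+3159+16·27·13=8775; k=3: 3888+0+16·9·13=5760 → min 5760 | W₃..W₅: k=3: 0+1521+27·9·13=4680; k=4: 3159+0+27·13·13=7722 → min 4680.
Length 4: W₁..W₄: k=1: 0+5760+21·16·13=10128; k=2: 9072+3159+21·27·13=19602; k=3: 6912+0+21·9·13=9369 → min 9369 | W₂..W₅: k=2: 0+4680+16·27·13=10296; k=3: 3888+1521+16·9·13=7281; k=4: 5760+0+16·13·13=8464 → min 7281.
Length 5: W₁..W₅: k=1: 0+7281+21·16·13=11649; k=2: 9072+4680+21·27·13=21123; k=3: 6912+1521+21·9·13=10890; k=4: 9369+0+21·13·13=12918 → min 10890.
Optimal order: ((W₁(W₂W₃))(W₄W₅)) with cost 10890.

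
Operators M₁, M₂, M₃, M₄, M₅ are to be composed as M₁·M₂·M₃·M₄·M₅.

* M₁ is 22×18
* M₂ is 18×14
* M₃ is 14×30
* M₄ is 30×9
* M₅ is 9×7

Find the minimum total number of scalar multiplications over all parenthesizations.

Adjacent pairs: M₁M₂ = 22·18·14 = 5544; M₂M₃ = 18·14·30 = 7560; M₃M₄ = 14·30·9 = 3780; M₄M₅ = 30·9·7 = 1890.
Length 3: M₁..M₃: k=1: 0+7560+22·18·30=19440; k=2: 5544+0+22·14·30=14784 → min 14784 | M₂..M₄: k=2: 0+3780+18·14·9=6048; k=3: 7560+0+18·30·9=12420 → min 6048 | M₃..M₅: k=3: 0+1890+14·30·7=4830; k=4: 3780+0+14·9·7=4662 → min 4662.
Length 4: M₁..M₄: k=1: 0+6048+22·18·9=9612; k=2: 5544+3780+22·14·9=12096; k=3: 14784+0+22·30·9=20724 → min 9612 | M₂..M₅: k=2: 0+4662+18·14·7=6426; k=3: 7560+1890+18·30·7=13230; k=4: 6048+0+18·9·7=7182 → min 6426.
Length 5: M₁..M₅: k=1: 0+6426+22·18·7=9198; k=2: 5544+4662+22·14·7=12362; k=3: 14784+1890+22·30·7=21294; k=4: 9612+0+22·9·7=10998 → min 9198.
Optimal order: (M₁·(M₂·((M₃·M₄)·M₅))) with cost 9198.

9198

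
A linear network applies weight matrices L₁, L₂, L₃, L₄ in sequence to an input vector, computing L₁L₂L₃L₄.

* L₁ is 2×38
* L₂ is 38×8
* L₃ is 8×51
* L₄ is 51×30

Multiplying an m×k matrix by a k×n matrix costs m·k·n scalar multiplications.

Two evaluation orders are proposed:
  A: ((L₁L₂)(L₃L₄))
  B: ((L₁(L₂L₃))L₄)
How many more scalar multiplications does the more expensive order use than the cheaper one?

9112

Order A = ((L₁L₂)(L₃L₄)): (L₁L₂): 2×38 by 38×8 → 2×8, cost 2·38·8 = 608; (L₃L₄): 8×51 by 51×30 → 8×30, cost 8·51·30 = 12240; ((L₁L₂)(L₃L₄)): 2×8 by 8×30 → 2×30, cost 2·8·30 = 480; cumulative 13328. Total 13328.
Order B = ((L₁(L₂L₃))L₄): (L₂L₃): 38×8 by 8×51 → 38×51, cost 38·8·51 = 15504; (L₁(L₂L₃)): 2×38 by 38×51 → 2×51, cost 2·38·51 = 3876; cumulative 19380; ((L₁(L₂L₃))L₄): 2×51 by 51×30 → 2×30, cost 2·51·30 = 3060; cumulative 22440. Total 22440.
Difference: |13328 − 22440| = 9112.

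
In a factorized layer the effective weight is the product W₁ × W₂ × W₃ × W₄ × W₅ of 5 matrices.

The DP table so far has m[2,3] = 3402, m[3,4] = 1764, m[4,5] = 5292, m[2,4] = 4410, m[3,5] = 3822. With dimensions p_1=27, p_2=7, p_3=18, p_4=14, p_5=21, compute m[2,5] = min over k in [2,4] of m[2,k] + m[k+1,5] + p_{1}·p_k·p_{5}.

7791

m[2,5] = min over k∈[2,4] of m[2,k]+m[k+1,5]+p_{1}·p_k·p_{5}.
k=2: 0 + 3822 + 27·7·21 = 7791; k=3: 3402 + 5292 + 27·18·21 = 18900; k=4: 4410 + 0 + 27·14·21 = 12348.
Minimum: 7791 at k=2.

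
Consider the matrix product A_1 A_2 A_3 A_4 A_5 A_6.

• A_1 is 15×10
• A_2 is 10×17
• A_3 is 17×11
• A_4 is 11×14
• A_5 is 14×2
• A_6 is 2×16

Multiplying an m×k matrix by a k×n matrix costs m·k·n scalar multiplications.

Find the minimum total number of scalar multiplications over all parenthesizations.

Adjacent pairs: A_1A_2 = 15·10·17 = 2550; A_2A_3 = 10·17·11 = 1870; A_3A_4 = 17·11·14 = 2618; A_4A_5 = 11·14·2 = 308; A_5A_6 = 14·2·16 = 448.
Length 3: A_1..A_3: k=1: 0+1870+15·10·11=3520; k=2: 2550+0+15·17·11=5355 → min 3520 | A_2..A_4: k=2: 0+2618+10·17·14=4998; k=3: 1870+0+10·11·14=3410 → min 3410 | A_3..A_5: k=3: 0+308+17·11·2=682; k=4: 2618+0+17·14·2=3094 → min 682 | A_4..A_6: k=4: 0+448+11·14·16=2912; k=5: 308+0+11·2·16=660 → min 660.
Length 4: A_1..A_4: k=1: 0+3410+15·10·14=5510; k=2: 2550+2618+15·17·14=8738; k=3: 3520+0+15·11·14=5830 → min 5510 | A_2..A_5: k=2: 0+682+10·17·2=1022; k=3: 1870+308+10·11·2=2398; k=4: 3410+0+10·14·2=3690 → min 1022 | A_3..A_6: k=3: 0+660+17·11·16=3652; k=4: 2618+448+17·14·16=6874; k=5: 682+0+17·2·16=1226 → min 1226.
Length 5: A_1..A_5: k=1: 0+1022+15·10·2=1322; k=2: 2550+682+15·17·2=3742; k=3: 3520+308+15·11·2=4158; k=4: 5510+0+15·14·2=5930 → min 1322 | A_2..A_6: k=2: 0+1226+10·17·16=3946; k=3: 1870+660+10·11·16=4290; k=4: 3410+448+10·14·16=6098; k=5: 1022+0+10·2·16=1342 → min 1342.
Length 6: A_1..A_6: k=1: 0+1342+15·10·16=3742; k=2: 2550+1226+15·17·16=7856; k=3: 3520+660+15·11·16=6820; k=4: 5510+448+15·14·16=9318; k=5: 1322+0+15·2·16=1802 → min 1802.
Optimal order: ((A_1 (A_2 (A_3 (A_4 A_5)))) A_6) with cost 1802.

1802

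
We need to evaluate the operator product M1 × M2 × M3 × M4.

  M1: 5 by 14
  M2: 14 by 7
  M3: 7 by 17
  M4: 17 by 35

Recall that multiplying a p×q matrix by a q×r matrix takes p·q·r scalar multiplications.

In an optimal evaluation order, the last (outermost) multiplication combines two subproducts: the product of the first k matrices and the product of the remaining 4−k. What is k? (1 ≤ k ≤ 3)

3

Adjacent pairs: M1M2 = 5·14·7 = 490; M2M3 = 14·7·17 = 1666; M3M4 = 7·17·35 = 4165.
Length 3: M1..M3: k=1: 0+1666+5·14·17=2856; k=2: 490+0+5·7·17=1085 → min 1085 | M2..M4: k=2: 0+4165+14·7·35=7595; k=3: 1666+0+14·17·35=9996 → min 7595.
Top-level splits: k=1: (M1..M1)·(M2..M4) → 0+7595+5·14·35 = 10045; k=2: (M1..M2)·(M3..M4) → 490+4165+5·7·35 = 5880; k=3: (M1..M3)·(M4..M4) → 1085+0+5·17·35 = 4060.
Best split is after M3, i.e. k = 3.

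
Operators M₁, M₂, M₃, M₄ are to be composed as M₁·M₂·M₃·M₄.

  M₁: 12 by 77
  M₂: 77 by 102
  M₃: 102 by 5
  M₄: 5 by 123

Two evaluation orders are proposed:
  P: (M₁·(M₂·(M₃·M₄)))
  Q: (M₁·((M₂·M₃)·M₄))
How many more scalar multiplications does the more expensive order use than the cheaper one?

Order P = (M₁·(M₂·(M₃·M₄))): (M₃·M₄): 102×5 by 5×123 → 102×123, cost 102·5·123 = 62730; (M₂·(M₃·M₄)): 77×102 by 102×123 → 77×123, cost 77·102·123 = 966042; cumulative 1028772; (M₁·(M₂·(M₃·M₄))): 12×77 by 77×123 → 12×123, cost 12·77·123 = 113652; cumulative 1142424. Total 1142424.
Order Q = (M₁·((M₂·M₃)·M₄)): (M₂·M₃): 77×102 by 102×5 → 77×5, cost 77·102·5 = 39270; ((M₂·M₃)·M₄): 77×5 by 5×123 → 77×123, cost 77·5·123 = 47355; cumulative 86625; (M₁·((M₂·M₃)·M₄)): 12×77 by 77×123 → 12×123, cost 12·77·123 = 113652; cumulative 200277. Total 200277.
Difference: |1142424 − 200277| = 942147.

942147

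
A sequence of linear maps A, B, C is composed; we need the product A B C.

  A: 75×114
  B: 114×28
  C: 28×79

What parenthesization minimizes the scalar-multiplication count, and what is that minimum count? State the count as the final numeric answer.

(A (B C)): cost 927618.
((A B) C): cost 405300.
Optimal: ((A B) C) with cost 405300.

405300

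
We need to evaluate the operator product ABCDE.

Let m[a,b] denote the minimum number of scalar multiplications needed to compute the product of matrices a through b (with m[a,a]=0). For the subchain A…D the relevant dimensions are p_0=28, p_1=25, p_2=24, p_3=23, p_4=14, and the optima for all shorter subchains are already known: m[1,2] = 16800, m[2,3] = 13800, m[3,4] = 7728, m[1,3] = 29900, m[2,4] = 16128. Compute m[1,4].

m[1,4] = min over k∈[1,3] of m[1,k]+m[k+1,4]+p_{0}·p_k·p_{4}.
k=1: 0 + 16128 + 28·25·14 = 25928; k=2: 16800 + 7728 + 28·24·14 = 33936; k=3: 29900 + 0 + 28·23·14 = 38916.
Minimum: 25928 at k=1.

25928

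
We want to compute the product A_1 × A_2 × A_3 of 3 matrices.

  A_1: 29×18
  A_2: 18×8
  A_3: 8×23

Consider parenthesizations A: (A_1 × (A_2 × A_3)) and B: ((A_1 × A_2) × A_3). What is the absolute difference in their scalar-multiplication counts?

Order A = (A_1 × (A_2 × A_3)): (A_2 × A_3): 18×8 by 8×23 → 18×23, cost 18·8·23 = 3312; (A_1 × (A_2 × A_3)): 29×18 by 18×23 → 29×23, cost 29·18·23 = 12006; cumulative 15318. Total 15318.
Order B = ((A_1 × A_2) × A_3): (A_1 × A_2): 29×18 by 18×8 → 29×8, cost 29·18·8 = 4176; ((A_1 × A_2) × A_3): 29×8 by 8×23 → 29×23, cost 29·8·23 = 5336; cumulative 9512. Total 9512.
Difference: |15318 − 9512| = 5806.

5806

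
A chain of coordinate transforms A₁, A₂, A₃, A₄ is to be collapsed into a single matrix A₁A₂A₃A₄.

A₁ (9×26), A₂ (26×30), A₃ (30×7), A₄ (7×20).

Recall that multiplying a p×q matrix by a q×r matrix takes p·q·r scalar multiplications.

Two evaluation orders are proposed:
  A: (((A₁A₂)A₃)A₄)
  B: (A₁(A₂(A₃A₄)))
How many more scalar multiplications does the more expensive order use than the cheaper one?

Order A = (((A₁A₂)A₃)A₄): (A₁A₂): 9×26 by 26×30 → 9×30, cost 9·26·30 = 7020; ((A₁A₂)A₃): 9×30 by 30×7 → 9×7, cost 9·30·7 = 1890; cumulative 8910; (((A₁A₂)A₃)A₄): 9×7 by 7×20 → 9×20, cost 9·7·20 = 1260; cumulative 10170. Total 10170.
Order B = (A₁(A₂(A₃A₄))): (A₃A₄): 30×7 by 7×20 → 30×20, cost 30·7·20 = 4200; (A₂(A₃A₄)): 26×30 by 30×20 → 26×20, cost 26·30·20 = 15600; cumulative 19800; (A₁(A₂(A₃A₄))): 9×26 by 26×20 → 9×20, cost 9·26·20 = 4680; cumulative 24480. Total 24480.
Difference: |10170 − 24480| = 14310.

14310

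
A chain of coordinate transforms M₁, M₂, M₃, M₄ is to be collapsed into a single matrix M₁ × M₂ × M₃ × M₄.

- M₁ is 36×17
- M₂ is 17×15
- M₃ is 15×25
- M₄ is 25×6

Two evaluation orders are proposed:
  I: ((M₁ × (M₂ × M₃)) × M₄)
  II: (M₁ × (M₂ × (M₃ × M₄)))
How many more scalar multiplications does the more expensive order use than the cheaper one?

19623

Order I = ((M₁ × (M₂ × M₃)) × M₄): (M₂ × M₃): 17×15 by 15×25 → 17×25, cost 17·15·25 = 6375; (M₁ × (M₂ × M₃)): 36×17 by 17×25 → 36×25, cost 36·17·25 = 15300; cumulative 21675; ((M₁ × (M₂ × M₃)) × M₄): 36×25 by 25×6 → 36×6, cost 36·25·6 = 5400; cumulative 27075. Total 27075.
Order II = (M₁ × (M₂ × (M₃ × M₄))): (M₃ × M₄): 15×25 by 25×6 → 15×6, cost 15·25·6 = 2250; (M₂ × (M₃ × M₄)): 17×15 by 15×6 → 17×6, cost 17·15·6 = 1530; cumulative 3780; (M₁ × (M₂ × (M₃ × M₄))): 36×17 by 17×6 → 36×6, cost 36·17·6 = 3672; cumulative 7452. Total 7452.
Difference: |27075 − 7452| = 19623.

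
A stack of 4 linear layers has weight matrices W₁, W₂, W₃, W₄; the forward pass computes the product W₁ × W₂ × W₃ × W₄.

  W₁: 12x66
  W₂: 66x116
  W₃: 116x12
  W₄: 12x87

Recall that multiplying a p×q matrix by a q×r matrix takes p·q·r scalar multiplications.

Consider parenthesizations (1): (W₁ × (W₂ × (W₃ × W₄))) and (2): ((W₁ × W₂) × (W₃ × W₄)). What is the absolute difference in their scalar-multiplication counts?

Order (1) = (W₁ × (W₂ × (W₃ × W₄))): (W₃ × W₄): 116×12 by 12×87 → 116×87, cost 116·12·87 = 121104; (W₂ × (W₃ × W₄)): 66×116 by 116×87 → 66×87, cost 66·116·87 = 666072; cumulative 787176; (W₁ × (W₂ × (W₃ × W₄))): 12×66 by 66×87 → 12×87, cost 12·66·87 = 68904; cumulative 856080. Total 856080.
Order (2) = ((W₁ × W₂) × (W₃ × W₄)): (W₁ × W₂): 12×66 by 66×116 → 12×116, cost 12·66·116 = 91872; (W₃ × W₄): 116×12 by 12×87 → 116×87, cost 116·12·87 = 121104; ((W₁ × W₂) × (W₃ × W₄)): 12×116 by 116×87 → 12×87, cost 12·116·87 = 121104; cumulative 334080. Total 334080.
Difference: |856080 − 334080| = 522000.

522000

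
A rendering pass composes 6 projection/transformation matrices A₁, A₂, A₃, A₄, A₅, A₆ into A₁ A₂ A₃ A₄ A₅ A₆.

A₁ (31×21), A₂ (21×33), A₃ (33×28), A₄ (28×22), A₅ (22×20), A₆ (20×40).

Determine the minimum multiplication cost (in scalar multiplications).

79400

Adjacent pairs: A₁A₂ = 31·21·33 = 21483; A₂A₃ = 21·33·28 = 19404; A₃A₄ = 33·28·22 = 20328; A₄A₅ = 28·22·20 = 12320; A₅A₆ = 22·20·40 = 17600.
Length 3: A₁..A₃: k=1: 0+19404+31·21·28=37632; k=2: 21483+0+31·33·28=50127 → min 37632 | A₂..A₄: k=2: 0+20328+21·33·22=35574; k=3: 19404+0+21·28·22=32340 → min 32340 | A₃..A₅: k=3: 0+12320+33·28·20=30800; k=4: 20328+0+33·22·20=34848 → min 30800 | A₄..A₆: k=4: 0+17600+28·22·40=42240; k=5: 12320+0+28·20·40=34720 → min 34720.
Length 4: A₁..A₄: k=1: 0+32340+31·21·22=46662; k=2: 21483+20328+31·33·22=64317; k=3: 37632+0+31·28·22=56728 → min 46662 | A₂..A₅: k=2: 0+30800+21·33·20=44660; k=3: 19404+12320+21·28·20=43484; k=4: 32340+0+21·22·20=41580 → min 41580 | A₃..A₆: k=3: 0+34720+33·28·40=71680; k=4: 20328+17600+33·22·40=66968; k=5: 30800+0+33·20·40=57200 → min 57200.
Length 5: A₁..A₅: k=1: 0+41580+31·21·20=54600; k=2: 21483+30800+31·33·20=72743; k=3: 37632+12320+31·28·20=67312; k=4: 46662+0+31·22·20=60302 → min 54600 | A₂..A₆: k=2: 0+57200+21·33·40=84920; k=3: 19404+34720+21·28·40=77644; k=4: 32340+17600+21·22·40=68420; k=5: 41580+0+21·20·40=58380 → min 58380.
Length 6: A₁..A₆: k=1: 0+58380+31·21·40=84420; k=2: 21483+57200+31·33·40=119603; k=3: 37632+34720+31·28·40=107072; k=4: 46662+17600+31·22·40=91542; k=5: 54600+0+31·20·40=79400 → min 79400.
Optimal order: ((A₁ (((A₂ A₃) A₄) A₅)) A₆) with cost 79400.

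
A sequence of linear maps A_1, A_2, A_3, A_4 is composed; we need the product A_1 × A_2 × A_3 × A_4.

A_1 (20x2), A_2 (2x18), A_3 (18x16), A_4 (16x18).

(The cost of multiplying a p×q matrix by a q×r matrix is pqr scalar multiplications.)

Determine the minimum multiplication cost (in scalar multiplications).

1872

Adjacent pairs: A_1A_2 = 20·2·18 = 720; A_2A_3 = 2·18·16 = 576; A_3A_4 = 18·16·18 = 5184.
Length 3: A_1..A_3: k=1: 0+576+20·2·16=1216; k=2: 720+0+20·18·16=6480 → min 1216 | A_2..A_4: k=2: 0+5184+2·18·18=5832; k=3: 576+0+2·16·18=1152 → min 1152.
Length 4: A_1..A_4: k=1: 0+1152+20·2·18=1872; k=2: 720+5184+20·18·18=12384; k=3: 1216+0+20·16·18=6976 → min 1872.
Optimal order: (A_1 × ((A_2 × A_3) × A_4)) with cost 1872.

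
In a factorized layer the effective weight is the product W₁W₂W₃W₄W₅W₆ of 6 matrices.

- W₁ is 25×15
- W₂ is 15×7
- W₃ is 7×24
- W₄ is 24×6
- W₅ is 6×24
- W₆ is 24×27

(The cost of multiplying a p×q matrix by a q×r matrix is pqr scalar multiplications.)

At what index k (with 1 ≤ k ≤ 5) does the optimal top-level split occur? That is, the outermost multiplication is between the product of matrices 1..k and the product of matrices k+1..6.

Adjacent pairs: W₁W₂ = 25·15·7 = 2625; W₂W₃ = 15·7·24 = 2520; W₃W₄ = 7·24·6 = 1008; W₄W₅ = 24·6·24 = 3456; W₅W₆ = 6·24·27 = 3888.
Length 3: W₁..W₃: k=1: 0+2520+25·15·24=11520; k=2: 2625+0+25·7·24=6825 → min 6825 | W₂..W₄: k=2: 0+1008+15·7·6=1638; k=3: 2520+0+15·24·6=4680 → min 1638 | W₃..W₅: k=3: 0+3456+7·24·24=7488; k=4: 1008+0+7·6·24=2016 → min 2016 | W₄..W₆: k=4: 0+3888+24·6·27=7776; k=5: 3456+0+24·24·27=19008 → min 7776.
Length 4: W₁..W₄: k=1: 0+1638+25·15·6=3888; k=2: 2625+1008+25·7·6=4683; k=3: 6825+0+25·24·6=10425 → min 3888 | W₂..W₅: k=2: 0+2016+15·7·24=4536; k=3: 2520+3456+15·24·24=14616; k=4: 1638+0+15·6·24=3798 → min 3798 | W₃..W₆: k=3: 0+7776+7·24·27=12312; k=4: 1008+3888+7·6·27=6030; k=5: 2016+0+7·24·27=6552 → min 6030.
Length 5: W₁..W₅: k=1: 0+3798+25·15·24=12798; k=2: 2625+2016+25·7·24=8841; k=3: 6825+3456+25·24·24=24681; k=4: 3888+0+25·6·24=7488 → min 7488 | W₂..W₆: k=2: 0+6030+15·7·27=8865; k=3: 2520+7776+15·24·27=20016; k=4: 1638+3888+15·6·27=7956; k=5: 3798+0+15·24·27=13518 → min 7956.
Top-level splits: k=1: (W₁..W₁)·(W₂..W₆) → 0+7956+25·15·27 = 18081; k=2: (W₁..W₂)·(W₃..W₆) → 2625+6030+25·7·27 = 13380; k=3: (W₁..W₃)·(W₄..W₆) → 6825+7776+25·24·27 = 30801; k=4: (W₁..W₄)·(W₅..W₆) → 3888+3888+25·6·27 = 11826; k=5: (W₁..W₅)·(W₆..W₆) → 7488+0+25·24·27 = 23688.
Best split is after W₄, i.e. k = 4.

4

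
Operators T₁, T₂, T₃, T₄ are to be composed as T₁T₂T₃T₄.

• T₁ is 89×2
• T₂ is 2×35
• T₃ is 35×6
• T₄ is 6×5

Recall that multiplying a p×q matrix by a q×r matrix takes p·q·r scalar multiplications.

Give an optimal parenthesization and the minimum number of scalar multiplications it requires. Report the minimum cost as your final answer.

Adjacent pairs: T₁T₂ = 89·2·35 = 6230; T₂T₃ = 2·35·6 = 420; T₃T₄ = 35·6·5 = 1050.
Length 3: T₁..T₃: k=1: 0+420+89·2·6=1488; k=2: 6230+0+89·35·6=24920 → min 1488 | T₂..T₄: k=2: 0+1050+2·35·5=1400; k=3: 420+0+2·6·5=480 → min 480.
Length 4: T₁..T₄: k=1: 0+480+89·2·5=1370; k=2: 6230+1050+89·35·5=22855; k=3: 1488+0+89·6·5=4158 → min 1370.
Optimal parenthesization: (T₁((T₂T₃)T₄)) with cost 1370.

1370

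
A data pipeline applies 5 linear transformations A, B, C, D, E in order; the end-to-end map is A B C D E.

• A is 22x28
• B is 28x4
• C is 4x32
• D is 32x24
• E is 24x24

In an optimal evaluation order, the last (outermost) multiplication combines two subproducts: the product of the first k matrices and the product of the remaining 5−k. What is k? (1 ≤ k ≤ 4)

2

Adjacent pairs: AB = 22·28·4 = 2464; BC = 28·4·32 = 3584; CD = 4·32·24 = 3072; DE = 32·24·24 = 18432.
Length 3: A..C: k=1: 0+3584+22·28·32=23296; k=2: 2464+0+22·4·32=5280 → min 5280 | B..D: k=2: 0+3072+28·4·24=5760; k=3: 3584+0+28·32·24=25088 → min 5760 | C..E: k=3: 0+18432+4·32·24=21504; k=4: 3072+0+4·24·24=5376 → min 5376.
Length 4: A..D: k=1: 0+5760+22·28·24=20544; k=2: 2464+3072+22·4·24=7648; k=3: 5280+0+22·32·24=22176 → min 7648 | B..E: k=2: 0+5376+28·4·24=8064; k=3: 3584+18432+28·32·24=43520; k=4: 5760+0+28·24·24=21888 → min 8064.
Top-level splits: k=1: (A..A)·(B..E) → 0+8064+22·28·24 = 22848; k=2: (A..B)·(C..E) → 2464+5376+22·4·24 = 9952; k=3: (A..C)·(D..E) → 5280+18432+22·32·24 = 40608; k=4: (A..D)·(E..E) → 7648+0+22·24·24 = 20320.
Best split is after B, i.e. k = 2.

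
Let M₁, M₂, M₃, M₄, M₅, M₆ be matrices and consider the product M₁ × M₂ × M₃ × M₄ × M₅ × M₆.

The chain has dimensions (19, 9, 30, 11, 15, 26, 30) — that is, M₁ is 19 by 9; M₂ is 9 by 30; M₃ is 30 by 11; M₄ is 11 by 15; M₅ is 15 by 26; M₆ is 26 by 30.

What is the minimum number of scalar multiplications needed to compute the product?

Adjacent pairs: M₁M₂ = 19·9·30 = 5130; M₂M₃ = 9·30·11 = 2970; M₃M₄ = 30·11·15 = 4950; M₄M₅ = 11·15·26 = 4290; M₅M₆ = 15·26·30 = 11700.
Length 3: M₁..M₃: k=1: 0+2970+19·9·11=4851; k=2: 5130+0+19·30·11=11400 → min 4851 | M₂..M₄: k=2: 0+4950+9·30·15=9000; k=3: 2970+0+9·11·15=4455 → min 4455 | M₃..M₅: k=3: 0+4290+30·11·26=12870; k=4: 4950+0+30·15·26=16650 → min 12870 | M₄..M₆: k=4: 0+11700+11·15·30=16650; k=5: 4290+0+11·26·30=12870 → min 12870.
Length 4: M₁..M₄: k=1: 0+4455+19·9·15=7020; k=2: 5130+4950+19·30·15=18630; k=3: 4851+0+19·11·15=7986 → min 7020 | M₂..M₅: k=2: 0+12870+9·30·26=19890; k=3: 2970+4290+9·11·26=9834; k=4: 4455+0+9·15·26=7965 → min 7965 | M₃..M₆: k=3: 0+12870+30·11·30=22770; k=4: 4950+11700+30·15·30=30150; k=5: 12870+0+30·26·30=36270 → min 22770.
Length 5: M₁..M₅: k=1: 0+7965+19·9·26=12411; k=2: 5130+12870+19·30·26=32820; k=3: 4851+4290+19·11·26=14575; k=4: 7020+0+19·15·26=14430 → min 12411 | M₂..M₆: k=2: 0+22770+9·30·30=30870; k=3: 2970+12870+9·11·30=18810; k=4: 4455+11700+9·15·30=20205; k=5: 7965+0+9·26·30=14985 → min 14985.
Length 6: M₁..M₆: k=1: 0+14985+19·9·30=20115; k=2: 5130+22770+19·30·30=45000; k=3: 4851+12870+19·11·30=23991; k=4: 7020+11700+19·15·30=27270; k=5: 12411+0+19·26·30=27231 → min 20115.
Optimal order: (M₁ × ((((M₂ × M₃) × M₄) × M₅) × M₆)) with cost 20115.

20115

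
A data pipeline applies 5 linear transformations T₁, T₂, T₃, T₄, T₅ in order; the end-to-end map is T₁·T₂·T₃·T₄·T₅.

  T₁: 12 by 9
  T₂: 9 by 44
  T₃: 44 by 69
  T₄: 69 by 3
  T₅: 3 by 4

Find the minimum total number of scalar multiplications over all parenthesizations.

Adjacent pairs: T₁T₂ = 12·9·44 = 4752; T₂T₃ = 9·44·69 = 27324; T₃T₄ = 44·69·3 = 9108; T₄T₅ = 69·3·4 = 828.
Length 3: T₁..T₃: k=1: 0+27324+12·9·69=34776; k=2: 4752+0+12·44·69=41184 → min 34776 | T₂..T₄: k=2: 0+9108+9·44·3=10296; k=3: 27324+0+9·69·3=29187 → min 10296 | T₃..T₅: k=3: 0+828+44·69·4=12972; k=4: 9108+0+44·3·4=9636 → min 9636.
Length 4: T₁..T₄: k=1: 0+10296+12·9·3=10620; k=2: 4752+9108+12·44·3=15444; k=3: 34776+0+12·69·3=37260 → min 10620 | T₂..T₅: k=2: 0+9636+9·44·4=11220; k=3: 27324+828+9·69·4=30636; k=4: 10296+0+9·3·4=10404 → min 10404.
Length 5: T₁..T₅: k=1: 0+10404+12·9·4=10836; k=2: 4752+9636+12·44·4=16500; k=3: 34776+828+12·69·4=38916; k=4: 10620+0+12·3·4=10764 → min 10764.
Optimal order: ((T₁·(T₂·(T₃·T₄)))·T₅) with cost 10764.

10764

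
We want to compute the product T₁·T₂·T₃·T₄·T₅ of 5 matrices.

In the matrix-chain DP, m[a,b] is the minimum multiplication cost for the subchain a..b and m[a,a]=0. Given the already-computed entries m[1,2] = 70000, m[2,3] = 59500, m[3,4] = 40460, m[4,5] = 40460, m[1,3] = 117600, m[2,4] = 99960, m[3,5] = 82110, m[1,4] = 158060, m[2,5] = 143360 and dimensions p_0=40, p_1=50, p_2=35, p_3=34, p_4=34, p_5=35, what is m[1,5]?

201110

m[1,5] = min over k∈[1,4] of m[1,k]+m[k+1,5]+p_{0}·p_k·p_{5}.
k=1: 0 + 143360 + 40·50·35 = 213360; k=2: 70000 + 82110 + 40·35·35 = 201110; k=3: 117600 + 40460 + 40·34·35 = 205660; k=4: 158060 + 0 + 40·34·35 = 205660.
Minimum: 201110 at k=2.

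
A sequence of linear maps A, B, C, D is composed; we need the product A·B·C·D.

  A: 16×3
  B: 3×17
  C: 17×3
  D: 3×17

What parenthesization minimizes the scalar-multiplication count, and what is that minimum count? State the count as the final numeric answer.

1113

Adjacent pairs: AB = 16·3·17 = 816; BC = 3·17·3 = 153; CD = 17·3·17 = 867.
Length 3: A..C: k=1: 0+153+16·3·3=297; k=2: 816+0+16·17·3=1632 → min 297 | B..D: k=2: 0+867+3·17·17=1734; k=3: 153+0+3·3·17=306 → min 306.
Length 4: A..D: k=1: 0+306+16·3·17=1122; k=2: 816+867+16·17·17=6307; k=3: 297+0+16·3·17=1113 → min 1113.
Optimal parenthesization: ((A·(B·C))·D) with cost 1113.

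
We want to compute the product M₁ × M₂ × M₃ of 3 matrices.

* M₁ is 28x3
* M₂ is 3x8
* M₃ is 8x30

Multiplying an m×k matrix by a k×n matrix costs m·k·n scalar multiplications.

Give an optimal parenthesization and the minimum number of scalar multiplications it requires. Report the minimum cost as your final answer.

(M₁ × (M₂ × M₃)): cost 3240.
((M₁ × M₂) × M₃): cost 7392.
Optimal: (M₁ × (M₂ × M₃)) with cost 3240.

3240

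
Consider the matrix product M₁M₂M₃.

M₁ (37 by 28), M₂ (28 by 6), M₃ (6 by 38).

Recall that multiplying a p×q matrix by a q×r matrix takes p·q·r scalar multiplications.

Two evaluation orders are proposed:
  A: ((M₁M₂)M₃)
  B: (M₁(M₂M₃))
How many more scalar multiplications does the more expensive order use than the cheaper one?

Order A = ((M₁M₂)M₃): (M₁M₂): 37×28 by 28×6 → 37×6, cost 37·28·6 = 6216; ((M₁M₂)M₃): 37×6 by 6×38 → 37×38, cost 37·6·38 = 8436; cumulative 14652. Total 14652.
Order B = (M₁(M₂M₃)): (M₂M₃): 28×6 by 6×38 → 28×38, cost 28·6·38 = 6384; (M₁(M₂M₃)): 37×28 by 28×38 → 37×38, cost 37·28·38 = 39368; cumulative 45752. Total 45752.
Difference: |14652 − 45752| = 31100.

31100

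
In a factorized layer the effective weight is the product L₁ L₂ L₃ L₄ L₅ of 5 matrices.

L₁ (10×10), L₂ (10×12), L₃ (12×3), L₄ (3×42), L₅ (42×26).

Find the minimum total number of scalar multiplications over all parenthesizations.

Adjacent pairs: L₁L₂ = 10·10·12 = 1200; L₂L₃ = 10·12·3 = 360; L₃L₄ = 12·3·42 = 1512; L₄L₅ = 3·42·26 = 3276.
Length 3: L₁..L₃: k=1: 0+360+10·10·3=660; k=2: 1200+0+10·12·3=1560 → min 660 | L₂..L₄: k=2: 0+1512+10·12·42=6552; k=3: 360+0+10·3·42=1620 → min 1620 | L₃..L₅: k=3: 0+3276+12·3·26=4212; k=4: 1512+0+12·42·26=14616 → min 4212.
Length 4: L₁..L₄: k=1: 0+1620+10·10·42=5820; k=2: 1200+1512+10·12·42=7752; k=3: 660+0+10·3·42=1920 → min 1920 | L₂..L₅: k=2: 0+4212+10·12·26=7332; k=3: 360+3276+10·3·26=4416; k=4: 1620+0+10·42·26=12540 → min 4416.
Length 5: L₁..L₅: k=1: 0+4416+10·10·26=7016; k=2: 1200+4212+10·12·26=8532; k=3: 660+3276+10·3·26=4716; k=4: 1920+0+10·42·26=12840 → min 4716.
Optimal order: ((L₁ (L₂ L₃)) (L₄ L₅)) with cost 4716.

4716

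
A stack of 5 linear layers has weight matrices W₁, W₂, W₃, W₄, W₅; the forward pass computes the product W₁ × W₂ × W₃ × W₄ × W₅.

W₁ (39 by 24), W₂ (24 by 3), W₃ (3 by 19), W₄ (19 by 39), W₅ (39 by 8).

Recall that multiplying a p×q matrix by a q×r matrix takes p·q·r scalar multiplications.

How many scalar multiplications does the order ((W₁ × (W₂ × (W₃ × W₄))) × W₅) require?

(W₃ × W₄): 3×19 by 19×39 → 3×39, cost 3·19·39 = 2223
(W₂ × (W₃ × W₄)): 24×3 by 3×39 → 24×39, cost 24·3·39 = 2808; cumulative 5031
(W₁ × (W₂ × (W₃ × W₄))): 39×24 by 24×39 → 39×39, cost 39·24·39 = 36504; cumulative 41535
((W₁ × (W₂ × (W₃ × W₄))) × W₅): 39×39 by 39×8 → 39×8, cost 39·39·8 = 12168; cumulative 53703
Total: 53703 scalar multiplications.

53703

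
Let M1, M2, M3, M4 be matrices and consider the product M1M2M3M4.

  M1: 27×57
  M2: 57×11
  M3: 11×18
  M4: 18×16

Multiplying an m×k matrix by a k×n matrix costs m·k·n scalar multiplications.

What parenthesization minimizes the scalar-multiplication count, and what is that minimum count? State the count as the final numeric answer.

24849

Adjacent pairs: M1M2 = 27·57·11 = 16929; M2M3 = 57·11·18 = 11286; M3M4 = 11·18·16 = 3168.
Length 3: M1..M3: k=1: 0+11286+27·57·18=38988; k=2: 16929+0+27·11·18=22275 → min 22275 | M2..M4: k=2: 0+3168+57·11·16=13200; k=3: 11286+0+57·18·16=27702 → min 13200.
Length 4: M1..M4: k=1: 0+13200+27·57·16=37824; k=2: 16929+3168+27·11·16=24849; k=3: 22275+0+27·18·16=30051 → min 24849.
Optimal parenthesization: ((M1M2)(M3M4)) with cost 24849.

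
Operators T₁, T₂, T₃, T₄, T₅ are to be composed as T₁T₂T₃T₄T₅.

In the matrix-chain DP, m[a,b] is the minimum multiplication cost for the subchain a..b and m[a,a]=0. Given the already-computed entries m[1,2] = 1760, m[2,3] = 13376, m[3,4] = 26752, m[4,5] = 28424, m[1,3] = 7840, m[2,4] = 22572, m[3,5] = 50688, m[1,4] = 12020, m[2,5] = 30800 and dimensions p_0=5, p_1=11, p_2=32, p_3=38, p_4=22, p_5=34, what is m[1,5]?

m[1,5] = min over k∈[1,4] of m[1,k]+m[k+1,5]+p_{0}·p_k·p_{5}.
k=1: 0 + 30800 + 5·11·34 = 32670; k=2: 1760 + 50688 + 5·32·34 = 57888; k=3: 7840 + 28424 + 5·38·34 = 42724; k=4: 12020 + 0 + 5·22·34 = 15760.
Minimum: 15760 at k=4.

15760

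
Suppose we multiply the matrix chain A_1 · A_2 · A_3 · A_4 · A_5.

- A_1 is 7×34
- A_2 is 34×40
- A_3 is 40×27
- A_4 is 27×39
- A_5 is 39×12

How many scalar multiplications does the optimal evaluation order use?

27727

Adjacent pairs: A_1A_2 = 7·34·40 = 9520; A_2A_3 = 34·40·27 = 36720; A_3A_4 = 40·27·39 = 42120; A_4A_5 = 27·39·12 = 12636.
Length 3: A_1..A_3: k=1: 0+36720+7·34·27=43146; k=2: 9520+0+7·40·27=17080 → min 17080 | A_2..A_4: k=2: 0+42120+34·40·39=95160; k=3: 36720+0+34·27·39=72522 → min 72522 | A_3..A_5: k=3: 0+12636+40·27·12=25596; k=4: 42120+0+40·39·12=60840 → min 25596.
Length 4: A_1..A_4: k=1: 0+72522+7·34·39=81804; k=2: 9520+42120+7·40·39=62560; k=3: 17080+0+7·27·39=24451 → min 24451 | A_2..A_5: k=2: 0+25596+34·40·12=41916; k=3: 36720+12636+34·27·12=60372; k=4: 72522+0+34·39·12=88434 → min 41916.
Length 5: A_1..A_5: k=1: 0+41916+7·34·12=44772; k=2: 9520+25596+7·40·12=38476; k=3: 17080+12636+7·27·12=31984; k=4: 24451+0+7·39·12=27727 → min 27727.
Optimal order: ((((A_1 · A_2) · A_3) · A_4) · A_5) with cost 27727.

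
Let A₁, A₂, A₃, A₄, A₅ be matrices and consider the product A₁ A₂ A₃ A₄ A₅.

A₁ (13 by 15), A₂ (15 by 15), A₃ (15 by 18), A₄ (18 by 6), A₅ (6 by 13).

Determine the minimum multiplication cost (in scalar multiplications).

Adjacent pairs: A₁A₂ = 13·15·15 = 2925; A₂A₃ = 15·15·18 = 4050; A₃A₄ = 15·18·6 = 1620; A₄A₅ = 18·6·13 = 1404.
Length 3: A₁..A₃: k=1: 0+4050+13·15·18=7560; k=2: 2925+0+13·15·18=6435 → min 6435 | A₂..A₄: k=2: 0+1620+15·15·6=2970; k=3: 4050+0+15·18·6=5670 → min 2970 | A₃..A₅: k=3: 0+1404+15·18·13=4914; k=4: 1620+0+15·6·13=2790 → min 2790.
Length 4: A₁..A₄: k=1: 0+2970+13·15·6=4140; k=2: 2925+1620+13·15·6=5715; k=3: 6435+0+13·18·6=7839 → min 4140 | A₂..A₅: k=2: 0+2790+15·15·13=5715; k=3: 4050+1404+15·18·13=8964; k=4: 2970+0+15·6·13=4140 → min 4140.
Length 5: A₁..A₅: k=1: 0+4140+13·15·13=6675; k=2: 2925+2790+13·15·13=8250; k=3: 6435+1404+13·18·13=10881; k=4: 4140+0+13·6·13=5154 → min 5154.
Optimal order: ((A₁ (A₂ (A₃ A₄))) A₅) with cost 5154.

5154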